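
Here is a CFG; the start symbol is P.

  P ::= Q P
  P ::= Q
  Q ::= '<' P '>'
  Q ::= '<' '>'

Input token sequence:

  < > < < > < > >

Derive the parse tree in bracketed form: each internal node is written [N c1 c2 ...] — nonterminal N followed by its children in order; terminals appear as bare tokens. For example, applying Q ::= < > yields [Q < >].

P
Q P
< > P
< > Q
< > < P >
< > < Q P >
< > < < > P >
< > < < > Q >
< > < < > < > >

[P [Q < >] [P [Q < [P [Q < >] [P [Q < >]]] >]]]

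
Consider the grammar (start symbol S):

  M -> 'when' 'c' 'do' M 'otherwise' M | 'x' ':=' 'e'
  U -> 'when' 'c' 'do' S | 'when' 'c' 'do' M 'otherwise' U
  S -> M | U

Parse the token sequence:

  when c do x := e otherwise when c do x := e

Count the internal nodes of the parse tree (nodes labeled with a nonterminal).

[S [U when c do [M x := e] otherwise [U when c do [S [M x := e]]]]]

6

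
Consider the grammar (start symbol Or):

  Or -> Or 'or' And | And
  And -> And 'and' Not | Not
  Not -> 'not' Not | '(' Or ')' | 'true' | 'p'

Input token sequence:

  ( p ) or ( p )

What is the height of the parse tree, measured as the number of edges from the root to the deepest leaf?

[Or [Or [And [Not ( [Or [And [Not p]]] )]]] or [And [Not ( [Or [And [Not p]]] )]]]

7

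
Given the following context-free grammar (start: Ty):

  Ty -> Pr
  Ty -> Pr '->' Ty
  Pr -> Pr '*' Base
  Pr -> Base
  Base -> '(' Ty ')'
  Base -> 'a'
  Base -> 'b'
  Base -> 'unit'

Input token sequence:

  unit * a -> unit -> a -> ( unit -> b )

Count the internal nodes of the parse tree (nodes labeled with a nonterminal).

[Ty [Pr [Pr [Base unit]] * [Base a]] -> [Ty [Pr [Base unit]] -> [Ty [Pr [Base a]] -> [Ty [Pr [Base ( [Ty [Pr [Base unit]] -> [Ty [Pr [Base b]]]] )]]]]]]

20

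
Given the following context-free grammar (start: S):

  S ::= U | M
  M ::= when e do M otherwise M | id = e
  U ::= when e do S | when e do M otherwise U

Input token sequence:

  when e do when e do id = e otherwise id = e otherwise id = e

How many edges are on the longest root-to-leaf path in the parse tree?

4

[S [M when e do [M when e do [M id = e] otherwise [M id = e]] otherwise [M id = e]]]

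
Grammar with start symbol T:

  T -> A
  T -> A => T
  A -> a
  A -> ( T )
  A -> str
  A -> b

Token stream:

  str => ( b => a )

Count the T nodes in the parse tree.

[T [A str] => [T [A ( [T [A b] => [T [A a]]] )]]]

4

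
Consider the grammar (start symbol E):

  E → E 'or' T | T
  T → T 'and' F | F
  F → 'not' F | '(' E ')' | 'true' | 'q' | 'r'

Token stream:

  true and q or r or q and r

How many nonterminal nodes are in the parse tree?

[E [E [E [T [T [F true]] and [F q]]] or [T [F r]]] or [T [T [F q]] and [F r]]]

13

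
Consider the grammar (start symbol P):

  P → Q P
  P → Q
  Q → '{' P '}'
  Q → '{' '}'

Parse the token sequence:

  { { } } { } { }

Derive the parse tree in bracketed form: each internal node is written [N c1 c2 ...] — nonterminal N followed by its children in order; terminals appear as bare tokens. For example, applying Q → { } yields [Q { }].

[P [Q { [P [Q { }]] }] [P [Q { }] [P [Q { }]]]]

P
Q P
{ P } P
{ Q } P
{ { } } P
{ { } } Q P
{ { } } { } P
{ { } } { } Q
{ { } } { } { }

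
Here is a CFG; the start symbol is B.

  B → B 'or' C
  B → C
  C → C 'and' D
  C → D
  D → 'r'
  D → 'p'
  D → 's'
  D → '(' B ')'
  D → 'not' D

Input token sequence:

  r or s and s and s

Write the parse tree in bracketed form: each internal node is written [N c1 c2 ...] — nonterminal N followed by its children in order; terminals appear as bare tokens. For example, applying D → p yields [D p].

B
B or C
C or C
D or C
r or C
r or C and D
r or C and D and D
r or D and D and D
r or s and D and D
r or s and s and D
r or s and s and s

[B [B [C [D r]]] or [C [C [C [D s]] and [D s]] and [D s]]]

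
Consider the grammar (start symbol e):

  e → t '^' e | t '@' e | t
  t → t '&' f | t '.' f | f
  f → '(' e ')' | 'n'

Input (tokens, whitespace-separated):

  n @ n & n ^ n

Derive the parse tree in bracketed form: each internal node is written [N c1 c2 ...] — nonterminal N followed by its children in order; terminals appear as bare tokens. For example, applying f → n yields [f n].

e
t @ e
f @ e
n @ e
n @ t ^ e
n @ t & f ^ e
n @ f & f ^ e
n @ n & f ^ e
n @ n & n ^ e
n @ n & n ^ t
n @ n & n ^ f
n @ n & n ^ n

[e [t [f n]] @ [e [t [t [f n]] & [f n]] ^ [e [t [f n]]]]]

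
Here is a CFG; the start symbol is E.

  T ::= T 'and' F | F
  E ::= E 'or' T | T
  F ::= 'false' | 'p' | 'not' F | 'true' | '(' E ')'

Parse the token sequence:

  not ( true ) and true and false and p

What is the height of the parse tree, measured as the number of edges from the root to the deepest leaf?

[E [T [T [T [T [F not [F ( [E [T [F true]]] )]]] and [F true]] and [F false]] and [F p]]]

10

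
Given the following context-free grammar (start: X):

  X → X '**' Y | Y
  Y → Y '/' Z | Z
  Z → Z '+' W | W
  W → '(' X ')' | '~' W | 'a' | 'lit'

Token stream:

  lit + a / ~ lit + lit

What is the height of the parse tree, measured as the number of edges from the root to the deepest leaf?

[X [Y [Y [Z [Z [W lit]] + [W a]]] / [Z [Z [W ~ [W lit]]] + [W lit]]]]

6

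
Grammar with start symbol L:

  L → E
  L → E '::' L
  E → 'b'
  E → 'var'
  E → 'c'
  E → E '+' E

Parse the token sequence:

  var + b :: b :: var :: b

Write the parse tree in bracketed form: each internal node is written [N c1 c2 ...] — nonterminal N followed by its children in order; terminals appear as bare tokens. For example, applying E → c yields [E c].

[L [E [E var] + [E b]] :: [L [E b] :: [L [E var] :: [L [E b]]]]]

L
E :: L
E + E :: L
var + E :: L
var + b :: L
var + b :: E :: L
var + b :: b :: L
var + b :: b :: E :: L
var + b :: b :: var :: L
var + b :: b :: var :: E
var + b :: b :: var :: b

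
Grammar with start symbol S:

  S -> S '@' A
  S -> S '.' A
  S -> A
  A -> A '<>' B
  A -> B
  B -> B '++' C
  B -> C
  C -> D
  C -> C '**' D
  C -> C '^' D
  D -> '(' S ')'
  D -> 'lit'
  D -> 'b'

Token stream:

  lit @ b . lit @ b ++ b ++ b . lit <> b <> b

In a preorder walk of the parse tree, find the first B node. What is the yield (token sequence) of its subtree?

lit

[S [S [S [S [S [A [B [C [D lit]]]]] @ [A [B [C [D b]]]]] . [A [B [C [D lit]]]]] @ [A [B [B [B [C [D b]]] ++ [C [D b]]] ++ [C [D b]]]]] . [A [A [A [B [C [D lit]]]] <> [B [C [D b]]]] <> [B [C [D b]]]]]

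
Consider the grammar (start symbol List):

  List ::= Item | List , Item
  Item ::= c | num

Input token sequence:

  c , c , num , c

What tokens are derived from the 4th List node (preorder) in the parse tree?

c

[List [List [List [List [Item c]] , [Item c]] , [Item num]] , [Item c]]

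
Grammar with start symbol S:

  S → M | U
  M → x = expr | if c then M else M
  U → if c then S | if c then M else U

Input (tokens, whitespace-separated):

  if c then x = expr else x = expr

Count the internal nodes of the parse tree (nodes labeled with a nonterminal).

4

[S [M if c then [M x = expr] else [M x = expr]]]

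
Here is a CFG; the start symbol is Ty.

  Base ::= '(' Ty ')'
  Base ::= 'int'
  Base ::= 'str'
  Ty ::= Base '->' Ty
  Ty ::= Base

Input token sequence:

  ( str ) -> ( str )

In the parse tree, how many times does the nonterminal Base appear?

[Ty [Base ( [Ty [Base str]] )] -> [Ty [Base ( [Ty [Base str]] )]]]

4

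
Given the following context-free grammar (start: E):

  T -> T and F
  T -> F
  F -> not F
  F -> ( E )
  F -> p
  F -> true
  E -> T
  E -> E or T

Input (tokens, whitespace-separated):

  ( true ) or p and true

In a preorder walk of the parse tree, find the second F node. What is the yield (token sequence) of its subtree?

[E [E [T [F ( [E [T [F true]]] )]]] or [T [T [F p]] and [F true]]]

true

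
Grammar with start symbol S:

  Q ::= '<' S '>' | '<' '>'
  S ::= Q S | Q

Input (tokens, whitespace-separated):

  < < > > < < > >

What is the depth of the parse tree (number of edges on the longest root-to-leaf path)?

[S [Q < [S [Q < >]] >] [S [Q < [S [Q < >]] >]]]

5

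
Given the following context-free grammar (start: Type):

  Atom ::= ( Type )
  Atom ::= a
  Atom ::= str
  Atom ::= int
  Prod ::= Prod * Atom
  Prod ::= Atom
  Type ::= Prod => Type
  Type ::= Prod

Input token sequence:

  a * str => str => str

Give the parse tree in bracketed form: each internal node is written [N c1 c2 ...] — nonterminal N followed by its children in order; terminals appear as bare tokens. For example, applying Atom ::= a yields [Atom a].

Type
Prod => Type
Prod * Atom => Type
Atom * Atom => Type
a * Atom => Type
a * str => Type
a * str => Prod => Type
a * str => Atom => Type
a * str => str => Type
a * str => str => Prod
a * str => str => Atom
a * str => str => str

[Type [Prod [Prod [Atom a]] * [Atom str]] => [Type [Prod [Atom str]] => [Type [Prod [Atom str]]]]]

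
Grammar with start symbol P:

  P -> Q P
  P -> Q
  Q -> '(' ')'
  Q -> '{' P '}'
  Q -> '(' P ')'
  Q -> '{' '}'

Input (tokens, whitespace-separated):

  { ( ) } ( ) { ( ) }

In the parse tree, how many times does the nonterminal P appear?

[P [Q { [P [Q ( )]] }] [P [Q ( )] [P [Q { [P [Q ( )]] }]]]]

5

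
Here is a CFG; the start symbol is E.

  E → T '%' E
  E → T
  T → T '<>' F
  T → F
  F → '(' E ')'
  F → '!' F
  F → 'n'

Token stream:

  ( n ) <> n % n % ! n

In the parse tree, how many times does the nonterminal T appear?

[E [T [T [F ( [E [T [F n]]] )]] <> [F n]] % [E [T [F n]] % [E [T [F ! [F n]]]]]]

5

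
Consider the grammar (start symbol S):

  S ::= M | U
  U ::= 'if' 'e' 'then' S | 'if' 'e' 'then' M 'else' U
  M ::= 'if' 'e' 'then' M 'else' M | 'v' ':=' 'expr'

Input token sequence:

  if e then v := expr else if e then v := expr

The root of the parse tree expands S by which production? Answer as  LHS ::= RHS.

[S [U if e then [M v := expr] else [U if e then [S [M v := expr]]]]]

S ::= U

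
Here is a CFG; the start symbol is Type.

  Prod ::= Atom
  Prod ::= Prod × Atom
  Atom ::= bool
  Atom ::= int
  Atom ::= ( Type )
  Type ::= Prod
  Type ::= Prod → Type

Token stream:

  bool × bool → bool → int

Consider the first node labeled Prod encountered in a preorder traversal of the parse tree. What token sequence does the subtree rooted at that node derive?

bool × bool

[Type [Prod [Prod [Atom bool]] × [Atom bool]] → [Type [Prod [Atom bool]] → [Type [Prod [Atom int]]]]]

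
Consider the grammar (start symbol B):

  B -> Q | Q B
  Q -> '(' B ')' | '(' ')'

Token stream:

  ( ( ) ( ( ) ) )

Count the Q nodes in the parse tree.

[B [Q ( [B [Q ( )] [B [Q ( [B [Q ( )]] )]]] )]]

4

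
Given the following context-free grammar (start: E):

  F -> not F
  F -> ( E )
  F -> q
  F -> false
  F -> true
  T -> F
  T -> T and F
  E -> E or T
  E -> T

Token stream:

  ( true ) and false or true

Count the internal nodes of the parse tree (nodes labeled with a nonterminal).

11

[E [E [T [T [F ( [E [T [F true]]] )]] and [F false]]] or [T [F true]]]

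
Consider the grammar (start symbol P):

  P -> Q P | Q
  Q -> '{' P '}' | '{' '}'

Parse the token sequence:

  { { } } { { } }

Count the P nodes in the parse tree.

[P [Q { [P [Q { }]] }] [P [Q { [P [Q { }]] }]]]

4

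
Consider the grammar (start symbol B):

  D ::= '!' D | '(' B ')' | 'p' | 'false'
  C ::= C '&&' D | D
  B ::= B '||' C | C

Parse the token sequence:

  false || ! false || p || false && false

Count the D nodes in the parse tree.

[B [B [B [B [C [D false]]] || [C [D ! [D false]]]] || [C [D p]]] || [C [C [D false]] && [D false]]]

6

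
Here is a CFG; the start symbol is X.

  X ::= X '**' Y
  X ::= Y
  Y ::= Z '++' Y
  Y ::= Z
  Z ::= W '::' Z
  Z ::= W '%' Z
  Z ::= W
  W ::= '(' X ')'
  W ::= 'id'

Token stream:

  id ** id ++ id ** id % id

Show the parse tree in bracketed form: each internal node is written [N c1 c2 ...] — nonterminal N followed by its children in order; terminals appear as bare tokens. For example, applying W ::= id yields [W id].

X
X ** Y
X ** Y ** Y
Y ** Y ** Y
Z ** Y ** Y
W ** Y ** Y
id ** Y ** Y
id ** Z ++ Y ** Y
id ** W ++ Y ** Y
id ** id ++ Y ** Y
id ** id ++ Z ** Y
id ** id ++ W ** Y
id ** id ++ id ** Y
id ** id ++ id ** Z
id ** id ++ id ** W % Z
id ** id ++ id ** id % Z
id ** id ++ id ** id % W
id ** id ++ id ** id % id

[X [X [X [Y [Z [W id]]]] ** [Y [Z [W id]] ++ [Y [Z [W id]]]]] ** [Y [Z [W id] % [Z [W id]]]]]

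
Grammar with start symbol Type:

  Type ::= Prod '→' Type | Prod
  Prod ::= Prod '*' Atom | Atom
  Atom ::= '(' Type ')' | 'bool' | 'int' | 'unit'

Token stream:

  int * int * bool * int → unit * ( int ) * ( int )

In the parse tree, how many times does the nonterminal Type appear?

[Type [Prod [Prod [Prod [Prod [Atom int]] * [Atom int]] * [Atom bool]] * [Atom int]] → [Type [Prod [Prod [Prod [Atom unit]] * [Atom ( [Type [Prod [Atom int]]] )]] * [Atom ( [Type [Prod [Atom int]]] )]]]]

4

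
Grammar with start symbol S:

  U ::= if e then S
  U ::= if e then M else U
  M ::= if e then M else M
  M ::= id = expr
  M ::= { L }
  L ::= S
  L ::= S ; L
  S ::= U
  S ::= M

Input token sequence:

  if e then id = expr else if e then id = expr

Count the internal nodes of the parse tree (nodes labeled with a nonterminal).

6

[S [U if e then [M id = expr] else [U if e then [S [M id = expr]]]]]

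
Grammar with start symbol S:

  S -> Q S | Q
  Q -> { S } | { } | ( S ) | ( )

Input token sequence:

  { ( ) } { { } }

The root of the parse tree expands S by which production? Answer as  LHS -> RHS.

S -> Q S

[S [Q { [S [Q ( )]] }] [S [Q { [S [Q { }]] }]]]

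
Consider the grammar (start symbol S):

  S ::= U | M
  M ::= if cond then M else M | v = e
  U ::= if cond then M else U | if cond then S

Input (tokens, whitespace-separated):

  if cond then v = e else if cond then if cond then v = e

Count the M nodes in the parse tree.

2

[S [U if cond then [M v = e] else [U if cond then [S [U if cond then [S [M v = e]]]]]]]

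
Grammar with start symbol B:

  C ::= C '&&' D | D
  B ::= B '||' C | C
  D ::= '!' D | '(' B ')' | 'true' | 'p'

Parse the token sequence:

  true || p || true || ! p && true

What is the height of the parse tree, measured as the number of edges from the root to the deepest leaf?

6

[B [B [B [B [C [D true]]] || [C [D p]]] || [C [D true]]] || [C [C [D ! [D p]]] && [D true]]]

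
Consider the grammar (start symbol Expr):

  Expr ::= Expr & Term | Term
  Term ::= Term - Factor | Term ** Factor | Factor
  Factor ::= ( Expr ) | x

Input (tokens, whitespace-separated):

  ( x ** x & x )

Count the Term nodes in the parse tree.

4

[Expr [Term [Factor ( [Expr [Expr [Term [Term [Factor x]] ** [Factor x]]] & [Term [Factor x]]] )]]]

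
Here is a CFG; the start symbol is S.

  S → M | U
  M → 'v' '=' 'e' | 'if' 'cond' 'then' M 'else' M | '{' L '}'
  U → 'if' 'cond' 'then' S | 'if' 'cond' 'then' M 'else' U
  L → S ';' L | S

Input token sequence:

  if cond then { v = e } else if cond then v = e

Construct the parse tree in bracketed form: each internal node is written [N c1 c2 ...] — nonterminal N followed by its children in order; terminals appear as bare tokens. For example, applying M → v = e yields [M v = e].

S
U
if cond then M else U
if cond then { L } else U
if cond then { S } else U
if cond then { M } else U
if cond then { v = e } else U
if cond then { v = e } else if cond then S
if cond then { v = e } else if cond then M
if cond then { v = e } else if cond then v = e

[S [U if cond then [M { [L [S [M v = e]]] }] else [U if cond then [S [M v = e]]]]]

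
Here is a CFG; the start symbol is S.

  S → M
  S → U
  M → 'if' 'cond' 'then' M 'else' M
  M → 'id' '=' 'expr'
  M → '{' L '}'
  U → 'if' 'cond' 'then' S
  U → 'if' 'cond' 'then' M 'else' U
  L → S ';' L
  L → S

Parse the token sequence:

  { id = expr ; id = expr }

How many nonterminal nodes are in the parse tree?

[S [M { [L [S [M id = expr]] ; [L [S [M id = expr]]]] }]]

8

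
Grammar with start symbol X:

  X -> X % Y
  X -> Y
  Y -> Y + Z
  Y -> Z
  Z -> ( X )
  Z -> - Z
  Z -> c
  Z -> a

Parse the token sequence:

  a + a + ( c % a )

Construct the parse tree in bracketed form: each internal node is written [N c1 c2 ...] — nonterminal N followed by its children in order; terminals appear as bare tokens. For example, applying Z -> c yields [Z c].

X
Y
Y + Z
Y + Z + Z
Z + Z + Z
a + Z + Z
a + a + Z
a + a + ( X )
a + a + ( X % Y )
a + a + ( Y % Y )
a + a + ( Z % Y )
a + a + ( c % Y )
a + a + ( c % Z )
a + a + ( c % a )

[X [Y [Y [Y [Z a]] + [Z a]] + [Z ( [X [X [Y [Z c]]] % [Y [Z a]]] )]]]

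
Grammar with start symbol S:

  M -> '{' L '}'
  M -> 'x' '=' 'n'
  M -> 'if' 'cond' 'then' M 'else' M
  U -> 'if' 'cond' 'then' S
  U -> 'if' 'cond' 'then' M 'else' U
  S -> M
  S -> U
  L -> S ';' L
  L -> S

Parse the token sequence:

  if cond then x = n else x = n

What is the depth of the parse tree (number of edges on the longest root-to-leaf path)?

[S [M if cond then [M x = n] else [M x = n]]]

3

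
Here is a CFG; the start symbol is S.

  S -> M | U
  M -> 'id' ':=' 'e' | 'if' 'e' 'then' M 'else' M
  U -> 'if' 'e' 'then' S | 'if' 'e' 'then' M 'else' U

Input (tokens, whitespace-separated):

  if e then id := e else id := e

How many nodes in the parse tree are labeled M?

3

[S [M if e then [M id := e] else [M id := e]]]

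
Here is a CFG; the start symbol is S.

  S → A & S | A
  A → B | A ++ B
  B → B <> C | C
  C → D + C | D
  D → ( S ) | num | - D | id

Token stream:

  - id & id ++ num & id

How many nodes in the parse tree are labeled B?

[S [A [B [C [D - [D id]]]]] & [S [A [A [B [C [D id]]]] ++ [B [C [D num]]]] & [S [A [B [C [D id]]]]]]]

4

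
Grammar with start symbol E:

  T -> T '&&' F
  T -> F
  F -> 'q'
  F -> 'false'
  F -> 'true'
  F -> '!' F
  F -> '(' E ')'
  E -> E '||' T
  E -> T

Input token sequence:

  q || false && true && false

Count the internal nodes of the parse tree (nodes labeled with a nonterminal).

[E [E [T [F q]]] || [T [T [T [F false]] && [F true]] && [F false]]]

10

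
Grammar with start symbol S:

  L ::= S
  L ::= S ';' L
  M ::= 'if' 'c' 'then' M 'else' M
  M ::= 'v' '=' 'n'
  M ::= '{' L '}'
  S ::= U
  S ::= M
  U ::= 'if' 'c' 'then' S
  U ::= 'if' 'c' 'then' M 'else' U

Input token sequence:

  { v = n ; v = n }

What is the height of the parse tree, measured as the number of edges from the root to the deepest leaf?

[S [M { [L [S [M v = n]] ; [L [S [M v = n]]]] }]]

6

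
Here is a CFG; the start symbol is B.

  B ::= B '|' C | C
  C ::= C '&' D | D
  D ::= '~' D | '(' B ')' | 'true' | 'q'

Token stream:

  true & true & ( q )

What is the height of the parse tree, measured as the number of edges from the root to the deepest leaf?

6

[B [C [C [C [D true]] & [D true]] & [D ( [B [C [D q]]] )]]]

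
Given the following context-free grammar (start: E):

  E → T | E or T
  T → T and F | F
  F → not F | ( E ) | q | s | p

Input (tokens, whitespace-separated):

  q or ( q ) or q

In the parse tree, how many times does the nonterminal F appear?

[E [E [E [T [F q]]] or [T [F ( [E [T [F q]]] )]]] or [T [F q]]]

4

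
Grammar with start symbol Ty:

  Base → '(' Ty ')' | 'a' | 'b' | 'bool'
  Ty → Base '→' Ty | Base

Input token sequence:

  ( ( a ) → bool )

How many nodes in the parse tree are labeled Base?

[Ty [Base ( [Ty [Base ( [Ty [Base a]] )] → [Ty [Base bool]]] )]]

4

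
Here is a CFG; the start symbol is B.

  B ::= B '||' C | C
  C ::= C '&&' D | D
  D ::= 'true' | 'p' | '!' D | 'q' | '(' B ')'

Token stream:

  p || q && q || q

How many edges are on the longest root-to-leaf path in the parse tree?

[B [B [B [C [D p]]] || [C [C [D q]] && [D q]]] || [C [D q]]]

5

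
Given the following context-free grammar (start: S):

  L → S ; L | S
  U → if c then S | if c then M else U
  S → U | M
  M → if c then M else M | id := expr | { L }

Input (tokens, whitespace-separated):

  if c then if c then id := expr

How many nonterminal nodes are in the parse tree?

[S [U if c then [S [U if c then [S [M id := expr]]]]]]

6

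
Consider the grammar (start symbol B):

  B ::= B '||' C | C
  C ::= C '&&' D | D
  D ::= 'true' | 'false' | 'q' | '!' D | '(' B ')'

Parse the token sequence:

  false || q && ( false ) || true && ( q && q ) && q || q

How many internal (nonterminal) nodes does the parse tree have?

[B [B [B [B [C [D false]]] || [C [C [D q]] && [D ( [B [C [D false]]] )]]] || [C [C [C [D true]] && [D ( [B [C [C [D q]] && [D q]]] )]] && [D q]]] || [C [D q]]]

26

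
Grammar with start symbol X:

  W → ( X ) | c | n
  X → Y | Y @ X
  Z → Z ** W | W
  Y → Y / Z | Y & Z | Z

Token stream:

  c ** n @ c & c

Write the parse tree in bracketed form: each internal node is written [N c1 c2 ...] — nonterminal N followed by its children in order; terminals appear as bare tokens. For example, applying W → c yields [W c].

X
Y @ X
Z @ X
Z ** W @ X
W ** W @ X
c ** W @ X
c ** n @ X
c ** n @ Y
c ** n @ Y & Z
c ** n @ Z & Z
c ** n @ W & Z
c ** n @ c & Z
c ** n @ c & W
c ** n @ c & c

[X [Y [Z [Z [W c]] ** [W n]]] @ [X [Y [Y [Z [W c]]] & [Z [W c]]]]]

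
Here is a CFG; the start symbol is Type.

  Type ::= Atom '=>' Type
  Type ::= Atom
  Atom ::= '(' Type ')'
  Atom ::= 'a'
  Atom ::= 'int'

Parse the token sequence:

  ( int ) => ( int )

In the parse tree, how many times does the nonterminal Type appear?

4

[Type [Atom ( [Type [Atom int]] )] => [Type [Atom ( [Type [Atom int]] )]]]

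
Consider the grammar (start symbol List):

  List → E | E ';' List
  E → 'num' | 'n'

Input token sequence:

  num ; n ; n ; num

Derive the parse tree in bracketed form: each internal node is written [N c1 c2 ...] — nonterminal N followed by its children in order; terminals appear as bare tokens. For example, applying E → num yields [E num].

List
E ; List
num ; List
num ; E ; List
num ; n ; List
num ; n ; E ; List
num ; n ; n ; List
num ; n ; n ; E
num ; n ; n ; num

[List [E num] ; [List [E n] ; [List [E n] ; [List [E num]]]]]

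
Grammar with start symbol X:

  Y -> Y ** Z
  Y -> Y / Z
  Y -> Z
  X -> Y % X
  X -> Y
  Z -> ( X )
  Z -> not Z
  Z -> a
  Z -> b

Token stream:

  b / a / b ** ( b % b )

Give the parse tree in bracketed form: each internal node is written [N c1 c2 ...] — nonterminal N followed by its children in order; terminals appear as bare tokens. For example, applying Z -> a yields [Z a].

[X [Y [Y [Y [Y [Z b]] / [Z a]] / [Z b]] ** [Z ( [X [Y [Z b]] % [X [Y [Z b]]]] )]]]

X
Y
Y ** Z
Y / Z ** Z
Y / Z / Z ** Z
Z / Z / Z ** Z
b / Z / Z ** Z
b / a / Z ** Z
b / a / b ** Z
b / a / b ** ( X )
b / a / b ** ( Y % X )
b / a / b ** ( Z % X )
b / a / b ** ( b % X )
b / a / b ** ( b % Y )
b / a / b ** ( b % Z )
b / a / b ** ( b % b )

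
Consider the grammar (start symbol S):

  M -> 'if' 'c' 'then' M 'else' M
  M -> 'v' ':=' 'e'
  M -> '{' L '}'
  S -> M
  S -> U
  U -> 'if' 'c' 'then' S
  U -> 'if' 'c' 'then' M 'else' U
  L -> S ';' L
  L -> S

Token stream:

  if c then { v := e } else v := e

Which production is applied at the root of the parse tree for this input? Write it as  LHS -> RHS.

S -> M

[S [M if c then [M { [L [S [M v := e]]] }] else [M v := e]]]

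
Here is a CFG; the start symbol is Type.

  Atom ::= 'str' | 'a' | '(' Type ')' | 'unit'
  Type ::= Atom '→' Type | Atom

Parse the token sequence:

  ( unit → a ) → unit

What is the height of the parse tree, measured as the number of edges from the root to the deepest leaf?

[Type [Atom ( [Type [Atom unit] → [Type [Atom a]]] )] → [Type [Atom unit]]]

5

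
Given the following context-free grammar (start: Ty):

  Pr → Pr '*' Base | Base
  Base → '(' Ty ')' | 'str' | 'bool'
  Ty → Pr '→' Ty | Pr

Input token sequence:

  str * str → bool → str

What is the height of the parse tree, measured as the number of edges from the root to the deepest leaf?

[Ty [Pr [Pr [Base str]] * [Base str]] → [Ty [Pr [Base bool]] → [Ty [Pr [Base str]]]]]

5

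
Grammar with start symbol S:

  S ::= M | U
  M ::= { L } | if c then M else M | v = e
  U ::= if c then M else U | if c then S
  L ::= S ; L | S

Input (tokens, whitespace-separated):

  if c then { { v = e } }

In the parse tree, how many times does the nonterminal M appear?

[S [U if c then [S [M { [L [S [M { [L [S [M v = e]]] }]]] }]]]]

3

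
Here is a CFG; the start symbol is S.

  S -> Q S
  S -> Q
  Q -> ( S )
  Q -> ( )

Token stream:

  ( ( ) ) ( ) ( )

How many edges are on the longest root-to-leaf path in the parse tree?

[S [Q ( [S [Q ( )]] )] [S [Q ( )] [S [Q ( )]]]]

4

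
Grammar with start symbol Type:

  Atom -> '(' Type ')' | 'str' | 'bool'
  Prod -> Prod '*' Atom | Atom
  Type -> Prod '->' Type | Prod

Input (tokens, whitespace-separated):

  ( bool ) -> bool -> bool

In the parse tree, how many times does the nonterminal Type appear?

[Type [Prod [Atom ( [Type [Prod [Atom bool]]] )]] -> [Type [Prod [Atom bool]] -> [Type [Prod [Atom bool]]]]]

4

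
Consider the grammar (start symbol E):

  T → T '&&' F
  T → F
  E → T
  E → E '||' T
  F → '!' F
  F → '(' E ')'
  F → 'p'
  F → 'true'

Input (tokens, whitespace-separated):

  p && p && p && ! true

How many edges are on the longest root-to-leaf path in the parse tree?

[E [T [T [T [T [F p]] && [F p]] && [F p]] && [F ! [F true]]]]

6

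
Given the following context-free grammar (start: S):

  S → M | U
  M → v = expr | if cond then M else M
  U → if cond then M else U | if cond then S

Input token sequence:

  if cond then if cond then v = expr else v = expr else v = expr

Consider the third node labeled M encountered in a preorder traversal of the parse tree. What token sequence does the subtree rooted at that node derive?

[S [M if cond then [M if cond then [M v = expr] else [M v = expr]] else [M v = expr]]]

v = expr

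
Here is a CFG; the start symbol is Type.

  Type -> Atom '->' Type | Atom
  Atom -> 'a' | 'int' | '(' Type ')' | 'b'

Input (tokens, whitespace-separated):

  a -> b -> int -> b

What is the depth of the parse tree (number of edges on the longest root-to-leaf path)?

5

[Type [Atom a] -> [Type [Atom b] -> [Type [Atom int] -> [Type [Atom b]]]]]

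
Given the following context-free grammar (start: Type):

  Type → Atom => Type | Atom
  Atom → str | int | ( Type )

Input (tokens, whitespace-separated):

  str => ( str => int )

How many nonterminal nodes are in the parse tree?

8

[Type [Atom str] => [Type [Atom ( [Type [Atom str] => [Type [Atom int]]] )]]]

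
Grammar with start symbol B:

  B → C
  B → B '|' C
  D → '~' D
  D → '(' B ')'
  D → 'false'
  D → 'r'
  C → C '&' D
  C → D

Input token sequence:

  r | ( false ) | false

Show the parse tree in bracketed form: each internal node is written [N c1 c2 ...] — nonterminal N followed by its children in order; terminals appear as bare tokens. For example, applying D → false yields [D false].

[B [B [B [C [D r]]] | [C [D ( [B [C [D false]]] )]]] | [C [D false]]]

B
B | C
B | C | C
C | C | C
D | C | C
r | C | C
r | D | C
r | ( B ) | C
r | ( C ) | C
r | ( D ) | C
r | ( false ) | C
r | ( false ) | D
r | ( false ) | false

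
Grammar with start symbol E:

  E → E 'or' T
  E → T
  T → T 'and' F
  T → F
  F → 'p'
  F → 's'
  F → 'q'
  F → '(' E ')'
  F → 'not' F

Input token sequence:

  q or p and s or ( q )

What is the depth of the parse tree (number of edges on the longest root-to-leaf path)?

[E [E [E [T [F q]]] or [T [T [F p]] and [F s]]] or [T [F ( [E [T [F q]]] )]]]

6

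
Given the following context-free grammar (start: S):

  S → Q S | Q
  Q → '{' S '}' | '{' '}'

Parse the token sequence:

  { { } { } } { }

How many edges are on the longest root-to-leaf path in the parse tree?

[S [Q { [S [Q { }] [S [Q { }]]] }] [S [Q { }]]]

5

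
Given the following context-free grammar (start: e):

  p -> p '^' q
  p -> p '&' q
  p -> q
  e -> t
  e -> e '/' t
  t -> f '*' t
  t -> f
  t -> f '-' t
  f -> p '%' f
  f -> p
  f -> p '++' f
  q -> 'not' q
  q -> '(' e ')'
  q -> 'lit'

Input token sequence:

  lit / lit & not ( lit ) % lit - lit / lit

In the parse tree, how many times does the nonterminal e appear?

[e [e [e [t [f [p [q lit]]]]] / [t [f [p [p [q lit]] & [q not [q ( [e [t [f [p [q lit]]]]] )]]] % [f [p [q lit]]]] - [t [f [p [q lit]]]]]] / [t [f [p [q lit]]]]]

4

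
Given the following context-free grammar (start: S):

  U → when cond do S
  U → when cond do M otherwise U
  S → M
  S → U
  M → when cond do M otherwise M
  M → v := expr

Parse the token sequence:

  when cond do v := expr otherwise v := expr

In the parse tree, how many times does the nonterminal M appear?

[S [M when cond do [M v := expr] otherwise [M v := expr]]]

3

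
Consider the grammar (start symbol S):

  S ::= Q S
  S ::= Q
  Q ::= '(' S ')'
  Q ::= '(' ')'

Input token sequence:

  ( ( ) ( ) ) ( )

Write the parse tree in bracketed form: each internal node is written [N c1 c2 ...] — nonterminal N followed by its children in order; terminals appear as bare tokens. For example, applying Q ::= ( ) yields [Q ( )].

S
Q S
( S ) S
( Q S ) S
( ( ) S ) S
( ( ) Q ) S
( ( ) ( ) ) S
( ( ) ( ) ) Q
( ( ) ( ) ) ( )

[S [Q ( [S [Q ( )] [S [Q ( )]]] )] [S [Q ( )]]]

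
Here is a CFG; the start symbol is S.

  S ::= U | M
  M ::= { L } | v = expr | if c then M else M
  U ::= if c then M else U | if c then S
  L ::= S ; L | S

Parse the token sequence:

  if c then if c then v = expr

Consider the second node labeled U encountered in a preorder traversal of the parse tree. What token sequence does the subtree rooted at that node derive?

[S [U if c then [S [U if c then [S [M v = expr]]]]]]

if c then v = expr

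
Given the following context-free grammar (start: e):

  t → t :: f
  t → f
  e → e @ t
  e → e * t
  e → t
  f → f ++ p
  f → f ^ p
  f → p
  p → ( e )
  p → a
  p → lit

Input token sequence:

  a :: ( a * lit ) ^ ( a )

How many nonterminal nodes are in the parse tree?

21

[e [t [t [f [p a]]] :: [f [f [p ( [e [e [t [f [p a]]]] * [t [f [p lit]]]] )]] ^ [p ( [e [t [f [p a]]]] )]]]]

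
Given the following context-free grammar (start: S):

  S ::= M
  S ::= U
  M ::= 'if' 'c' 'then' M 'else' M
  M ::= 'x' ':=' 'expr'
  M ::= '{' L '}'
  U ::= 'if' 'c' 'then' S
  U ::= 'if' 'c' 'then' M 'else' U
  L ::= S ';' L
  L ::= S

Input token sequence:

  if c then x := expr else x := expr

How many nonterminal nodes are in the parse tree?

4

[S [M if c then [M x := expr] else [M x := expr]]]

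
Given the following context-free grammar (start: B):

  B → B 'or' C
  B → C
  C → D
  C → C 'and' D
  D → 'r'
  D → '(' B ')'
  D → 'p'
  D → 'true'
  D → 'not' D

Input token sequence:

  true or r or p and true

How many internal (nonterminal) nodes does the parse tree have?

[B [B [B [C [D true]]] or [C [D r]]] or [C [C [D p]] and [D true]]]

11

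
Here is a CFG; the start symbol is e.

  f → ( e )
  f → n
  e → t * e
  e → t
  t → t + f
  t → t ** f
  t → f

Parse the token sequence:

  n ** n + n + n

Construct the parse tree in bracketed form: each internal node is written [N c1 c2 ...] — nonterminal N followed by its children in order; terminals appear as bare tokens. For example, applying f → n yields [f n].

[e [t [t [t [t [f n]] ** [f n]] + [f n]] + [f n]]]

e
t
t + f
t + f + f
t ** f + f + f
f ** f + f + f
n ** f + f + f
n ** n + f + f
n ** n + n + f
n ** n + n + n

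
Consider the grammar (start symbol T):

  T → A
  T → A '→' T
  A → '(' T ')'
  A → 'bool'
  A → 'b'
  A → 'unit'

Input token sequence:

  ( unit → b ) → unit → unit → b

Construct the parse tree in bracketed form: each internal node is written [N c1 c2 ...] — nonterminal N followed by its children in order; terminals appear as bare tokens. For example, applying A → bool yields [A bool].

[T [A ( [T [A unit] → [T [A b]]] )] → [T [A unit] → [T [A unit] → [T [A b]]]]]

T
A → T
( T ) → T
( A → T ) → T
( unit → T ) → T
( unit → A ) → T
( unit → b ) → T
( unit → b ) → A → T
( unit → b ) → unit → T
( unit → b ) → unit → A → T
( unit → b ) → unit → unit → T
( unit → b ) → unit → unit → A
( unit → b ) → unit → unit → b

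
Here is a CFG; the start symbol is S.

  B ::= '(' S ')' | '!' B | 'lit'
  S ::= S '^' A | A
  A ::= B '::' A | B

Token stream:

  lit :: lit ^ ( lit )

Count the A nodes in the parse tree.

4

[S [S [A [B lit] :: [A [B lit]]]] ^ [A [B ( [S [A [B lit]]] )]]]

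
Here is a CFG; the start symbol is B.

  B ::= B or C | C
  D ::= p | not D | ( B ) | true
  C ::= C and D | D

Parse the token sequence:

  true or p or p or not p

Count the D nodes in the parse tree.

5

[B [B [B [B [C [D true]]] or [C [D p]]] or [C [D p]]] or [C [D not [D p]]]]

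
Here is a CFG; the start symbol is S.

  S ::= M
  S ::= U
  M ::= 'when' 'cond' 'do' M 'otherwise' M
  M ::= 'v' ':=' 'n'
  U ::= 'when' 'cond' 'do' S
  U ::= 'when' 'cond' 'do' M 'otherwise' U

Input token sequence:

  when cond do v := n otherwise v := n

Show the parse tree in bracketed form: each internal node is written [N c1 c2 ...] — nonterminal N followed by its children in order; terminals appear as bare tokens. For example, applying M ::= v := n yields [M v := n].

S
M
when cond do M otherwise M
when cond do v := n otherwise M
when cond do v := n otherwise v := n

[S [M when cond do [M v := n] otherwise [M v := n]]]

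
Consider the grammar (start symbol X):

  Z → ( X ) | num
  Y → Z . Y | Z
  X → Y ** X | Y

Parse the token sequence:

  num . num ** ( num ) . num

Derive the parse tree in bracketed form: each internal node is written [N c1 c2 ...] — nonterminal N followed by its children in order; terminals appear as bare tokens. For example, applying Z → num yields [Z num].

[X [Y [Z num] . [Y [Z num]]] ** [X [Y [Z ( [X [Y [Z num]]] )] . [Y [Z num]]]]]

X
Y ** X
Z . Y ** X
num . Y ** X
num . Z ** X
num . num ** X
num . num ** Y
num . num ** Z . Y
num . num ** ( X ) . Y
num . num ** ( Y ) . Y
num . num ** ( Z ) . Y
num . num ** ( num ) . Y
num . num ** ( num ) . Z
num . num ** ( num ) . num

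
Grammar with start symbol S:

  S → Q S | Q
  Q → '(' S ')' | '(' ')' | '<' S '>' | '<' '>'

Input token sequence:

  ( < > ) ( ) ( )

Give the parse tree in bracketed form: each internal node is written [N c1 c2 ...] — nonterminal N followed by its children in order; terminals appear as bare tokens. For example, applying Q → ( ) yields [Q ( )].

S
Q S
( S ) S
( Q ) S
( < > ) S
( < > ) Q S
( < > ) ( ) S
( < > ) ( ) Q
( < > ) ( ) ( )

[S [Q ( [S [Q < >]] )] [S [Q ( )] [S [Q ( )]]]]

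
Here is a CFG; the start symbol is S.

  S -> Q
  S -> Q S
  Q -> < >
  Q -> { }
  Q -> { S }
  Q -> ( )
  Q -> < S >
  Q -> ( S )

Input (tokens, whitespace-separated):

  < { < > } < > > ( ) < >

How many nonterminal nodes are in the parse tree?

12

[S [Q < [S [Q { [S [Q < >]] }] [S [Q < >]]] >] [S [Q ( )] [S [Q < >]]]]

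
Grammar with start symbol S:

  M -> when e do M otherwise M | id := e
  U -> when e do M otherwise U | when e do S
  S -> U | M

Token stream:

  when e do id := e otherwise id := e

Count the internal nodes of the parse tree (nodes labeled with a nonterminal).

4

[S [M when e do [M id := e] otherwise [M id := e]]]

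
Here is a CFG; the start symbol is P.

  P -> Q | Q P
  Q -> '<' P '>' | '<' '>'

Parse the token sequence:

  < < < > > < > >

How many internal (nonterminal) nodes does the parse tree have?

8

[P [Q < [P [Q < [P [Q < >]] >] [P [Q < >]]] >]]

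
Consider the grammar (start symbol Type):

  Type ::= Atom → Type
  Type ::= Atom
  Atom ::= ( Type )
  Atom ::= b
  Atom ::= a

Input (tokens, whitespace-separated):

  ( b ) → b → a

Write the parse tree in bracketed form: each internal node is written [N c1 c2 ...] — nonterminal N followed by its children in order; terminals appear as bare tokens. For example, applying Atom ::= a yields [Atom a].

Type
Atom → Type
( Type ) → Type
( Atom ) → Type
( b ) → Type
( b ) → Atom → Type
( b ) → b → Type
( b ) → b → Atom
( b ) → b → a

[Type [Atom ( [Type [Atom b]] )] → [Type [Atom b] → [Type [Atom a]]]]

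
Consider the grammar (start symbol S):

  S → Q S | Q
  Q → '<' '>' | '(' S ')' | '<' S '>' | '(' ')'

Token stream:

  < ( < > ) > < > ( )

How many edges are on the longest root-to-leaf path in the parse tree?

6

[S [Q < [S [Q ( [S [Q < >]] )]] >] [S [Q < >] [S [Q ( )]]]]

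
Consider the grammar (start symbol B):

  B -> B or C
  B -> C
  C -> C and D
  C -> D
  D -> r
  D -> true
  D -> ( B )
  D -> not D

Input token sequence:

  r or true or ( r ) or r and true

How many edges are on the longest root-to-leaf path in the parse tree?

7

[B [B [B [B [C [D r]]] or [C [D true]]] or [C [D ( [B [C [D r]]] )]]] or [C [C [D r]] and [D true]]]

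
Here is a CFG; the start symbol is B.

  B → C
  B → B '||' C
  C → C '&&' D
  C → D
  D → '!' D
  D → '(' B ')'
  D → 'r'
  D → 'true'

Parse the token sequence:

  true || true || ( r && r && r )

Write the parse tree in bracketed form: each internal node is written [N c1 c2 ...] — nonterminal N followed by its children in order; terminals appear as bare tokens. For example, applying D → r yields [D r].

[B [B [B [C [D true]]] || [C [D true]]] || [C [D ( [B [C [C [C [D r]] && [D r]] && [D r]]] )]]]

B
B || C
B || C || C
C || C || C
D || C || C
true || C || C
true || D || C
true || true || C
true || true || D
true || true || ( B )
true || true || ( C )
true || true || ( C && D )
true || true || ( C && D && D )
true || true || ( D && D && D )
true || true || ( r && D && D )
true || true || ( r && r && D )
true || true || ( r && r && r )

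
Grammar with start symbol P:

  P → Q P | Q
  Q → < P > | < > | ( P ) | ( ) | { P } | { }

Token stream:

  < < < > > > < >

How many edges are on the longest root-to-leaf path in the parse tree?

6

[P [Q < [P [Q < [P [Q < >]] >]] >] [P [Q < >]]]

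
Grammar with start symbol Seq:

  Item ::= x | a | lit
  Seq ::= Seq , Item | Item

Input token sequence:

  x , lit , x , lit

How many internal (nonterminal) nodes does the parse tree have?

8

[Seq [Seq [Seq [Seq [Item x]] , [Item lit]] , [Item x]] , [Item lit]]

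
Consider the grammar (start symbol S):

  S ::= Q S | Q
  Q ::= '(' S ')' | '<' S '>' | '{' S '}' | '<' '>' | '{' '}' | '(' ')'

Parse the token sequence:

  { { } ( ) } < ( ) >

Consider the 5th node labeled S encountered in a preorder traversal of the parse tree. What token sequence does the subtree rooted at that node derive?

( )

[S [Q { [S [Q { }] [S [Q ( )]]] }] [S [Q < [S [Q ( )]] >]]]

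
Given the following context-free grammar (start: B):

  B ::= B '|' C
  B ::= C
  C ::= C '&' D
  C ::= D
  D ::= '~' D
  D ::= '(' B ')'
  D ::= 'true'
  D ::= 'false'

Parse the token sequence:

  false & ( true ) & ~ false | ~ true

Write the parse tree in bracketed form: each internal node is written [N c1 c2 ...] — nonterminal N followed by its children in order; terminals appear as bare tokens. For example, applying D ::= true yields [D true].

[B [B [C [C [C [D false]] & [D ( [B [C [D true]]] )]] & [D ~ [D false]]]] | [C [D ~ [D true]]]]

B
B | C
C | C
C & D | C
C & D & D | C
D & D & D | C
false & D & D | C
false & ( B ) & D | C
false & ( C ) & D | C
false & ( D ) & D | C
false & ( true ) & D | C
false & ( true ) & ~ D | C
false & ( true ) & ~ false | C
false & ( true ) & ~ false | D
false & ( true ) & ~ false | ~ D
false & ( true ) & ~ false | ~ true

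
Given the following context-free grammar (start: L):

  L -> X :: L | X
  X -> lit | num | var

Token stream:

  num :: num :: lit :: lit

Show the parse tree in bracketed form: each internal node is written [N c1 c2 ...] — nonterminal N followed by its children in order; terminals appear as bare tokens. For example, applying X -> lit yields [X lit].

[L [X num] :: [L [X num] :: [L [X lit] :: [L [X lit]]]]]

L
X :: L
num :: L
num :: X :: L
num :: num :: L
num :: num :: X :: L
num :: num :: lit :: L
num :: num :: lit :: X
num :: num :: lit :: lit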